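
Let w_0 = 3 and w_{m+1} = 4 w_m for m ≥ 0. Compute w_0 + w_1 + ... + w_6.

w_1 = 4·3 = 12
w_2 = 4·12 = 48
w_3 = 4·48 = 192
w_4 = 4·192 = 768
w_5 = 4·768 = 3072
w_6 = 4·3072 = 12288
Sum = 3 + 12 + 48 + 192 + 768 + 3072 + 12288 = 16383

16383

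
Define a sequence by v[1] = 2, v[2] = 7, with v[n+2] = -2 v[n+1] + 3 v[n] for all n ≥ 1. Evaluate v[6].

307

v[3] = -2*7 + 3*2 = -8
v[4] = -2*(-8) + 3*7 = 37
v[5] = -2*37 + 3*(-8) = -98
v[6] = -2*(-98) + 3*37 = 307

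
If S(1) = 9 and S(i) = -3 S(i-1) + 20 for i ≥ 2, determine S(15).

The fixed point is 20/(1 + 3) = 5, so S(i) - 5 = -3(S(i-1) - 5).
Hence S(i) = 4·(-3)^{i-1} + 5.
S(15) = 4·(-3)^{14} + 5 = 4·4782969 + 5 = 19131881.

19131881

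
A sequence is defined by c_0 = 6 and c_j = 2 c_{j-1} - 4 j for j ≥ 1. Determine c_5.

c_1 = 2*6 - 4 = 8
c_2 = 2*8 - 8 = 8
c_3 = 2*8 - 12 = 4
c_4 = 2*4 - 16 = -8
c_5 = 2*(-8) - 20 = -36

-36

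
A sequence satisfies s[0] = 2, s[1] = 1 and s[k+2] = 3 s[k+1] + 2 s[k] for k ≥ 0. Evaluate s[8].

13331

s[2] = 3(1) + 2(2) = 7
s[3] = 3(7) + 2(1) = 23
s[4] = 3(23) + 2(7) = 83
s[5] = 3(83) + 2(23) = 295
s[6] = 3(295) + 2(83) = 1051
s[7] = 3(1051) + 2(295) = 3743
s[8] = 3(3743) + 2(1051) = 13331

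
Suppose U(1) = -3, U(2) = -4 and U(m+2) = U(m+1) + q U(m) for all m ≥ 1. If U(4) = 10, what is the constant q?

-2

U(3) = -4 - 3q
U(4) = -4 - 7q
So -4 - 7q = 10, giving q = -2.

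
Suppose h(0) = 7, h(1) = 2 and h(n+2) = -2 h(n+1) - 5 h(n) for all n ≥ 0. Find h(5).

h(2) = -2*2 - 5*7 = -39
h(3) = -2*(-39) - 5*2 = 68
h(4) = -2*68 - 5*(-39) = 59
h(5) = -2*59 - 5*68 = -458

-458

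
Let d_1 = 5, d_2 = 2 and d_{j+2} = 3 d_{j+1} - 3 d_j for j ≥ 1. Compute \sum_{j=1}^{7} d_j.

-359

d_3 = 3·2 - 3·5 = -9
d_4 = 3·(-9) - 3·2 = -33
d_5 = 3·(-33) - 3·(-9) = -72
d_6 = 3·(-72) - 3·(-33) = -117
d_7 = 3·(-117) - 3·(-72) = -135
Sum = 5 + 2 + (-9) + (-33) + (-72) + (-117) + (-135) = -359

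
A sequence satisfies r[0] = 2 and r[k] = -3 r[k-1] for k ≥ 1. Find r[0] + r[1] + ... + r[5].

-364

r[1] = -3*2 = -6
r[2] = -3*(-6) = 18
r[3] = -3*18 = -54
r[4] = -3*(-54) = 162
r[5] = -3*162 = -486
Sum = 2 + (-6) + 18 + (-54) + 162 + (-486) = -364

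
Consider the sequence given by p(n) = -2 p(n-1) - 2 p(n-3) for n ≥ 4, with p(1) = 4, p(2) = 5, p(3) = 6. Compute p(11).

p(4) = -2·6 - 2·4 = -20
p(5) = -2·(-20) - 2·5 = 30
p(6) = -2·30 - 2·6 = -72
p(7) = -2·(-72) - 2·(-20) = 184
p(8) = -2·184 - 2·30 = -428
p(9) = -2·(-428) - 2·(-72) = 1000
p(10) = -2·1000 - 2·184 = -2368
p(11) = -2·(-2368) - 2·(-428) = 5592

5592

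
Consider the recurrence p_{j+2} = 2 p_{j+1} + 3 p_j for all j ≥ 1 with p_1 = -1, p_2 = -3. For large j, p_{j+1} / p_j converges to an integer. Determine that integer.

3

The characteristic equation is r^2 - 2r - 3 = 0, which factors as (r - 3)(r + 1) = 0.
So the roots are 3 and -1. Since |3| > |-1| and the coefficient of 3^j is non-zero, the ratio tends to 3.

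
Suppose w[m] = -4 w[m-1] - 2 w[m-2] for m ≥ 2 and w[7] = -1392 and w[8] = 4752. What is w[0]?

Rearranging, w[m-2] = (w[m] + 4 w[m-1]) / -2.
w[6] = (4752 + 4*(-1392)) / -2 = -816/-2 = 408
w[5] = (-1392 + 4*408) / -2 = 240/-2 = -120
w[4] = (408 + 4*(-120)) / -2 = -72/-2 = 36
w[3] = (-120 + 4*36) / -2 = 24/-2 = -12
w[2] = (36 + 4*(-12)) / -2 = -12/-2 = 6
w[1] = (-12 + 4*6) / -2 = 12/-2 = -6
w[0] = (6 + 4*(-6)) / -2 = -18/-2 = 9

9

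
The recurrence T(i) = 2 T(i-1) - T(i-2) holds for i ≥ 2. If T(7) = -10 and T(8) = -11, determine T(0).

Rearranging, T(i-2) = -(T(i) - 2 T(i-1)).
T(6) = -(-11 - 2*(-10)) = -9
T(5) = -(-10 - 2*(-9)) = -8
T(4) = -(-9 - 2*(-8)) = -7
T(3) = -(-8 - 2*(-7)) = -6
T(2) = -(-7 - 2*(-6)) = -5
T(1) = -(-6 - 2*(-5)) = -4
T(0) = -(-5 - 2*(-4)) = -3

-3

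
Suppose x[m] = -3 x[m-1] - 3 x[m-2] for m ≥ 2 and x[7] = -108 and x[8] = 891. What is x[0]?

7

Rearranging, x[m-2] = (x[m] + 3 x[m-1]) / -3.
x[6] = (891 + 3*(-108)) / -3 = 567/-3 = -189
x[5] = (-108 + 3*(-189)) / -3 = -675/-3 = 225
x[4] = (-189 + 3*225) / -3 = 486/-3 = -162
x[3] = (225 + 3*(-162)) / -3 = -261/-3 = 87
x[2] = (-162 + 3*87) / -3 = 99/-3 = -33
x[1] = (87 + 3*(-33)) / -3 = -12/-3 = 4
x[0] = (-33 + 3*4) / -3 = -21/-3 = 7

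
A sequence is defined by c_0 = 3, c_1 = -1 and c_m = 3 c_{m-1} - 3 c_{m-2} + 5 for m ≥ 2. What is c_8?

c_2 = 3*(-1) - 3*3 + 5 = -7
c_3 = 3*(-7) - 3*(-1) + 5 = -13
c_4 = 3*(-13) - 3*(-7) + 5 = -13
c_5 = 3*(-13) - 3*(-13) + 5 = 5
c_6 = 3*5 - 3*(-13) + 5 = 59
c_7 = 3*59 - 3*5 + 5 = 167
c_8 = 3*167 - 3*59 + 5 = 329

329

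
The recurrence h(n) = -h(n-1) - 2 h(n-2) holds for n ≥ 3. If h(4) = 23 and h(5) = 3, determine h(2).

Rearranging, h(n-2) = (h(n) + h(n-1)) / -2.
h(3) = (3 + 23) / -2 = 26/-2 = -13
h(2) = (23 + (-13)) / -2 = 10/-2 = -5

-5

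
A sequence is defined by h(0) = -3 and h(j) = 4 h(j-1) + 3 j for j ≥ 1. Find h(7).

h(1) = 4·(-3) + 3 = -9
h(2) = 4·(-9) + 6 = -30
h(3) = 4·(-30) + 9 = -111
h(4) = 4·(-111) + 12 = -432
h(5) = 4·(-432) + 15 = -1713
h(6) = 4·(-1713) + 18 = -6834
h(7) = 4·(-6834) + 21 = -27315

-27315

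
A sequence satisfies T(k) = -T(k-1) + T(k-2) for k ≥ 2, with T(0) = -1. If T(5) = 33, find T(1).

Let T(1) = y.
T(2) = -1 - y
T(3) = 1 + 2y
T(4) = -2 - 3y
T(5) = 3 + 5y
So 3 + 5y = 33, giving y = 6.

6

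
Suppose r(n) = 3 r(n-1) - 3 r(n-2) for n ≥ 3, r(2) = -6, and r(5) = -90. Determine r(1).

Let r(1) = w.
r(3) = -18 - 3w
r(4) = -36 - 9w
r(5) = -54 - 18w
So -54 - 18w = -90, giving w = 2.

2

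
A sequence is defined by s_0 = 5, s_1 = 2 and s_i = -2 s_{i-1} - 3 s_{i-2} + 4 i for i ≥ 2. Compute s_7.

s_2 = -2(2) - 3(5) + 8 = -11
s_3 = -2(-11) - 3(2) + 12 = 28
s_4 = -2(28) - 3(-11) + 16 = -7
s_5 = -2(-7) - 3(28) + 20 = -50
s_6 = -2(-50) - 3(-7) + 24 = 145
s_7 = -2(145) - 3(-50) + 28 = -112

-112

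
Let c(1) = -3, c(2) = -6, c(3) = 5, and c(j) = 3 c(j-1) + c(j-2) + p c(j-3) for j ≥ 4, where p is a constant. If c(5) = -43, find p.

5

c(4) = 9 - 3p
c(5) = 32 - 15p
So 32 - 15p = -43, giving p = 5.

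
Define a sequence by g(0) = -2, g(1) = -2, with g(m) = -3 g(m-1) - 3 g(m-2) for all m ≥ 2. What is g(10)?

-1458

g(2) = -3*(-2) - 3*(-2) = 12
g(3) = -3*12 - 3*(-2) = -30
g(4) = -3*(-30) - 3*12 = 54
g(5) = -3*54 - 3*(-30) = -72
g(6) = -3*(-72) - 3*54 = 54
g(7) = -3*54 - 3*(-72) = 54
g(8) = -3*54 - 3*54 = -324
g(9) = -3*(-324) - 3*54 = 810
g(10) = -3*810 - 3*(-324) = -1458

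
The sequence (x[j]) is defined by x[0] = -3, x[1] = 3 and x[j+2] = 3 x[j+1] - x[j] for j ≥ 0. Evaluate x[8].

4092

x[2] = 3*3 - (-3) = 12
x[3] = 3*12 - 3 = 33
x[4] = 3*33 - 12 = 87
x[5] = 3*87 - 33 = 228
x[6] = 3*228 - 87 = 597
x[7] = 3*597 - 228 = 1563
x[8] = 3*1563 - 597 = 4092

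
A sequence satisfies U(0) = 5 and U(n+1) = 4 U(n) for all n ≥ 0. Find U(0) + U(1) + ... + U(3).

425

U(1) = 4*5 = 20
U(2) = 4*20 = 80
U(3) = 4*80 = 320
Sum = 5 + 20 + 80 + 320 = 425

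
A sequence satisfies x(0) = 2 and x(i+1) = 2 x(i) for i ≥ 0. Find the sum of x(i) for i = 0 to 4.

62

x(1) = 2·2 = 4
x(2) = 2·4 = 8
x(3) = 2·8 = 16
x(4) = 2·16 = 32
Sum = 2 + 4 + 8 + 16 + 32 = 62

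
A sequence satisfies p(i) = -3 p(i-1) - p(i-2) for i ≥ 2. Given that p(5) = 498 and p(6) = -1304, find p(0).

8

Rearranging, p(i-2) = -(p(i) + 3 p(i-1)).
p(4) = -(-1304 + 3*498) = -190
p(3) = -(498 + 3*(-190)) = 72
p(2) = -(-190 + 3*72) = -26
p(1) = -(72 + 3*(-26)) = 6
p(0) = -(-26 + 3*6) = 8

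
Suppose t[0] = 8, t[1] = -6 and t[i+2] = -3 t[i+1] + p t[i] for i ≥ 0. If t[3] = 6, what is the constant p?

t[2] = 18 + 8p
t[3] = -54 - 30p
So -54 - 30p = 6, giving p = -2.

-2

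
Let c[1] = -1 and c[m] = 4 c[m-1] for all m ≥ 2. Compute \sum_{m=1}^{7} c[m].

c[2] = 4(-1) = -4
c[3] = 4(-4) = -16
c[4] = 4(-16) = -64
c[5] = 4(-64) = -256
c[6] = 4(-256) = -1024
c[7] = 4(-1024) = -4096
Sum = (-1) + (-4) + (-16) + (-64) + (-256) + (-1024) + (-4096) = -5461

-5461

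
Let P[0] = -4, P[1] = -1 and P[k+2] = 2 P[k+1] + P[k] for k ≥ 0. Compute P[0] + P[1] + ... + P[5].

-133

P[2] = 2·(-1) + (-4) = -6
P[3] = 2·(-6) + (-1) = -13
P[4] = 2·(-13) + (-6) = -32
P[5] = 2·(-32) + (-13) = -77
Sum = (-4) + (-1) + (-6) + (-13) + (-32) + (-77) = -133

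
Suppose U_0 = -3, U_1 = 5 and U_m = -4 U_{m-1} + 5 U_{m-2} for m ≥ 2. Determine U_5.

U_2 = -4(5) + 5(-3) = -35
U_3 = -4(-35) + 5(5) = 165
U_4 = -4(165) + 5(-35) = -835
U_5 = -4(-835) + 5(165) = 4165

4165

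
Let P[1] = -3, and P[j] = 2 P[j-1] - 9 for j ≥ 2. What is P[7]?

-759

P[2] = 2·(-3) - 9 = -15
P[3] = 2·(-15) - 9 = -39
P[4] = 2·(-39) - 9 = -87
P[5] = 2·(-87) - 9 = -183
P[6] = 2·(-183) - 9 = -375
P[7] = 2·(-375) - 9 = -759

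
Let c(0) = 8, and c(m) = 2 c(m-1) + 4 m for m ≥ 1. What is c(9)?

c(1) = 2(8) + 4 = 20
c(2) = 2(20) + 8 = 48
c(3) = 2(48) + 12 = 108
c(4) = 2(108) + 16 = 232
c(5) = 2(232) + 20 = 484
c(6) = 2(484) + 24 = 992
c(7) = 2(992) + 28 = 2012
c(8) = 2(2012) + 32 = 4056
c(9) = 2(4056) + 36 = 8148

8148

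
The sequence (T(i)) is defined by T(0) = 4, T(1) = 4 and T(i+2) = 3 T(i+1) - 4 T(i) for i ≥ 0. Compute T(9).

1828

T(2) = 3·4 - 4·4 = -4
T(3) = 3·(-4) - 4·4 = -28
T(4) = 3·(-28) - 4·(-4) = -68
T(5) = 3·(-68) - 4·(-28) = -92
T(6) = 3·(-92) - 4·(-68) = -4
T(7) = 3·(-4) - 4·(-92) = 356
T(8) = 3·356 - 4·(-4) = 1084
T(9) = 3·1084 - 4·356 = 1828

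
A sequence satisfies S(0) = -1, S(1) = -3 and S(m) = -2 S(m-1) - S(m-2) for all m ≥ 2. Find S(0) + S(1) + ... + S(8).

S(2) = -2*(-3) - (-1) = 7
S(3) = -2*7 - (-3) = -11
S(4) = -2*(-11) - 7 = 15
S(5) = -2*15 - (-11) = -19
S(6) = -2*(-19) - 15 = 23
S(7) = -2*23 - (-19) = -27
S(8) = -2*(-27) - 23 = 31
Sum = (-1) + (-3) + 7 + (-11) + 15 + (-19) + 23 + (-27) + 31 = 15

15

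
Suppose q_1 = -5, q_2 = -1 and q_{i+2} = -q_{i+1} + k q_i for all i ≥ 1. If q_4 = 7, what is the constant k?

q_3 = 1 - 5k
q_4 = -1 + 4k
So -1 + 4k = 7, giving k = 2.

2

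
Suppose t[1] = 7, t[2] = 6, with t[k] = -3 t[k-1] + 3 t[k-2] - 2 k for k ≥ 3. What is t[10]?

57415

t[3] = -3(6) + 3(7) - 6 = -3
t[4] = -3(-3) + 3(6) - 8 = 19
t[5] = -3(19) + 3(-3) - 10 = -76
t[6] = -3(-76) + 3(19) - 12 = 273
t[7] = -3(273) + 3(-76) - 14 = -1061
t[8] = -3(-1061) + 3(273) - 16 = 3986
t[9] = -3(3986) + 3(-1061) - 18 = -15159
t[10] = -3(-15159) + 3(3986) - 20 = 57415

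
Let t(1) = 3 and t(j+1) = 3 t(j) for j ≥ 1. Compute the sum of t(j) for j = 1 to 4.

t(2) = 3*3 = 9
t(3) = 3*9 = 27
t(4) = 3*27 = 81
Sum = 3 + 9 + 27 + 81 = 120

120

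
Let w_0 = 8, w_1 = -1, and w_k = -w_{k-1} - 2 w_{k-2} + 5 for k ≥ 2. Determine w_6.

w_2 = -(-1) - 2·8 + 5 = -10
w_3 = -(-10) - 2·(-1) + 5 = 17
w_4 = -17 - 2·(-10) + 5 = 8
w_5 = -8 - 2·17 + 5 = -37
w_6 = -(-37) - 2·8 + 5 = 26

26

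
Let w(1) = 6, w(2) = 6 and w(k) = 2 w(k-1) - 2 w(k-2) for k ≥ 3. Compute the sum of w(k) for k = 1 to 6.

-48

w(3) = 2(6) - 2(6) = 0
w(4) = 2(0) - 2(6) = -12
w(5) = 2(-12) - 2(0) = -24
w(6) = 2(-24) - 2(-12) = -24
Sum = 6 + 6 + 0 + (-12) + (-24) + (-24) = -48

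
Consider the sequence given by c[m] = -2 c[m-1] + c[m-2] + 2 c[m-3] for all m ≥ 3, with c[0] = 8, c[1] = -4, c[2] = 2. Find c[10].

-2038

c[3] = -2*2 + (-4) + 2*8 = 8
c[4] = -2*8 + 2 + 2*(-4) = -22
c[5] = -2*(-22) + 8 + 2*2 = 56
c[6] = -2*56 + (-22) + 2*8 = -118
c[7] = -2*(-118) + 56 + 2*(-22) = 248
c[8] = -2*248 + (-118) + 2*56 = -502
c[9] = -2*(-502) + 248 + 2*(-118) = 1016
c[10] = -2*1016 + (-502) + 2*248 = -2038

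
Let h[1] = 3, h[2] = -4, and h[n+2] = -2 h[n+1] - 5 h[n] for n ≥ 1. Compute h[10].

h[3] = -2*(-4) - 5*3 = -7
h[4] = -2*(-7) - 5*(-4) = 34
h[5] = -2*34 - 5*(-7) = -33
h[6] = -2*(-33) - 5*34 = -104
h[7] = -2*(-104) - 5*(-33) = 373
h[8] = -2*373 - 5*(-104) = -226
h[9] = -2*(-226) - 5*373 = -1413
h[10] = -2*(-1413) - 5*(-226) = 3956

3956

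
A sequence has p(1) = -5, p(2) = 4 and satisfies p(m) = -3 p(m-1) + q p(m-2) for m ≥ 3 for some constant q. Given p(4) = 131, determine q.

p(3) = -12 - 5q
p(4) = 36 + 19q
So 36 + 19q = 131, giving q = 5.

5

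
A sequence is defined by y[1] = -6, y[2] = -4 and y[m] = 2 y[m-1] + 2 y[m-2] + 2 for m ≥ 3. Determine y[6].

-318

y[3] = 2(-4) + 2(-6) + 2 = -18
y[4] = 2(-18) + 2(-4) + 2 = -42
y[5] = 2(-42) + 2(-18) + 2 = -118
y[6] = 2(-118) + 2(-42) + 2 = -318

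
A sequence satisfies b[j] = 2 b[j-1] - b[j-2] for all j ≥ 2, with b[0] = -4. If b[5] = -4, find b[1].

Let b[1] = v.
b[2] = 4 + 2v
b[3] = 8 + 3v
b[4] = 12 + 4v
b[5] = 16 + 5v
So 16 + 5v = -4, giving v = -4.

-4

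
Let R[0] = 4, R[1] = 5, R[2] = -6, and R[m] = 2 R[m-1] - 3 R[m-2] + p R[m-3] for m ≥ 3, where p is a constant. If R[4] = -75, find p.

R[3] = -27 + 4p
R[4] = -36 + 13p
So -36 + 13p = -75, giving p = -3.

-3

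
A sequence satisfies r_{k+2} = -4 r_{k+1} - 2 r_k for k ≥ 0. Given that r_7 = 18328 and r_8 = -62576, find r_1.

9

Rearranging, r_{k-2} = (r_k + 4 r_{k-1}) / -2.
r_6 = (-62576 + 4*18328) / -2 = 10736/-2 = -5368
r_5 = (18328 + 4*(-5368)) / -2 = -3144/-2 = 1572
r_4 = (-5368 + 4*1572) / -2 = 920/-2 = -460
r_3 = (1572 + 4*(-460)) / -2 = -268/-2 = 134
r_2 = (-460 + 4*134) / -2 = 76/-2 = -38
r_1 = (134 + 4*(-38)) / -2 = -18/-2 = 9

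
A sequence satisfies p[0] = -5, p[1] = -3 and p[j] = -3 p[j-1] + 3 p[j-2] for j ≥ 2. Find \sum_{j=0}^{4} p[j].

p[2] = -3*(-3) + 3*(-5) = -6
p[3] = -3*(-6) + 3*(-3) = 9
p[4] = -3*9 + 3*(-6) = -45
Sum = (-5) + (-3) + (-6) + 9 + (-45) = -50

-50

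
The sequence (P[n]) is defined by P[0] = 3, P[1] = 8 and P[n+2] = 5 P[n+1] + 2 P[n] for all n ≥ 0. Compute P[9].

5915838

P[2] = 5(8) + 2(3) = 46
P[3] = 5(46) + 2(8) = 246
P[4] = 5(246) + 2(46) = 1322
P[5] = 5(1322) + 2(246) = 7102
P[6] = 5(7102) + 2(1322) = 38154
P[7] = 5(38154) + 2(7102) = 204974
P[8] = 5(204974) + 2(38154) = 1101178
P[9] = 5(1101178) + 2(204974) = 5915838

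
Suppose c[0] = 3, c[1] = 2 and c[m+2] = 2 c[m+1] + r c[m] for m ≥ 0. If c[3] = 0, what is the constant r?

c[2] = 4 + 3r
c[3] = 8 + 8r
So 8 + 8r = 0, giving r = -1.

-1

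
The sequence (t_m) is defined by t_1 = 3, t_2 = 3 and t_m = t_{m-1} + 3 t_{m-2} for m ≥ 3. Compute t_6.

t_3 = 3 + 3(3) = 12
t_4 = 12 + 3(3) = 21
t_5 = 21 + 3(12) = 57
t_6 = 57 + 3(21) = 120

120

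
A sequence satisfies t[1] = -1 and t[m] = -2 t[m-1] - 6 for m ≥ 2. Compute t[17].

The fixed point is -6/(1 + 2) = -2, so t[m] + 2 = -2(t[m-1] + 2).
Hence t[m] = 1·(-2)^{m-1} - 2.
t[17] = 1·(-2)^{16} - 2 = 1·65536 - 2 = 65534.

65534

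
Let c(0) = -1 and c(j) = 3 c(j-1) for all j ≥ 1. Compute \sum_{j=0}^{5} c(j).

c(1) = 3*(-1) = -3
c(2) = 3*(-3) = -9
c(3) = 3*(-9) = -27
c(4) = 3*(-27) = -81
c(5) = 3*(-81) = -243
Sum = (-1) + (-3) + (-9) + (-27) + (-81) + (-243) = -364

-364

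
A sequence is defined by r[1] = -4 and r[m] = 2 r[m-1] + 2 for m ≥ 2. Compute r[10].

r[2] = 2*(-4) + 2 = -6
r[3] = 2*(-6) + 2 = -10
r[4] = 2*(-10) + 2 = -18
r[5] = 2*(-18) + 2 = -34
r[6] = 2*(-34) + 2 = -66
r[7] = 2*(-66) + 2 = -130
r[8] = 2*(-130) + 2 = -258
r[9] = 2*(-258) + 2 = -514
r[10] = 2*(-514) + 2 = -1026

-1026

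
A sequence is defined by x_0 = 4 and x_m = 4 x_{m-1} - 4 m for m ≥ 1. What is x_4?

x_1 = 4·4 - 4 = 12
x_2 = 4·12 - 8 = 40
x_3 = 4·40 - 12 = 148
x_4 = 4·148 - 16 = 576

576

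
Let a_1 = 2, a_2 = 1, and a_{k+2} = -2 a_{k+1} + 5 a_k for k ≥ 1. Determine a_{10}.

a_3 = -2*1 + 5*2 = 8
a_4 = -2*8 + 5*1 = -11
a_5 = -2*(-11) + 5*8 = 62
a_6 = -2*62 + 5*(-11) = -179
a_7 = -2*(-179) + 5*62 = 668
a_8 = -2*668 + 5*(-179) = -2231
a_9 = -2*(-2231) + 5*668 = 7802
a_{10} = -2*7802 + 5*(-2231) = -26759

-26759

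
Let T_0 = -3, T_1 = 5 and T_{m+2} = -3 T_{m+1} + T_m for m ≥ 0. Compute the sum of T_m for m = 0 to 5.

492

T_2 = -3(5) + (-3) = -18
T_3 = -3(-18) + 5 = 59
T_4 = -3(59) + (-18) = -195
T_5 = -3(-195) + 59 = 644
Sum = (-3) + 5 + (-18) + 59 + (-195) + 644 = 492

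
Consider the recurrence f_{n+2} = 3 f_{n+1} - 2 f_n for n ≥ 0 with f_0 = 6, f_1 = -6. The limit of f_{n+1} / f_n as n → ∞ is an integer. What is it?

2

The characteristic equation is r^2 - 3r + 2 = 0, which factors as (r - 2)(r - 1) = 0.
So the roots are 2 and 1. Since |2| > |1| and the coefficient of 2^n is non-zero, the ratio tends to 2.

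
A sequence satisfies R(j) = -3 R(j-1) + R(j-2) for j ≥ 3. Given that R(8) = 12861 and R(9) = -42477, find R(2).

9

Rearranging, R(j-2) = R(j) + 3 R(j-1).
R(7) = -42477 + 3·12861 = -3894
R(6) = 12861 + 3·(-3894) = 1179
R(5) = -3894 + 3·1179 = -357
R(4) = 1179 + 3·(-357) = 108
R(3) = -357 + 3·108 = -33
R(2) = 108 + 3·(-33) = 9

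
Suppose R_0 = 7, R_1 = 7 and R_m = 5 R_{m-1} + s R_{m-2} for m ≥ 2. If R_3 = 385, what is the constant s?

5

R_2 = 35 + 7s
R_3 = 175 + 42s
So 175 + 42s = 385, giving s = 5.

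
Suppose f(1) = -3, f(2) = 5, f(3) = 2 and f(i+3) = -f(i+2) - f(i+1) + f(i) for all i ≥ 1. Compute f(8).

36

f(4) = -2 - 5 + (-3) = -10
f(5) = -(-10) - 2 + 5 = 13
f(6) = -13 - (-10) + 2 = -1
f(7) = -(-1) - 13 + (-10) = -22
f(8) = -(-22) - (-1) + 13 = 36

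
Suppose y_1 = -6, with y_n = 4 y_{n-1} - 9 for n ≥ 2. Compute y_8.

y_2 = 4(-6) - 9 = -33
y_3 = 4(-33) - 9 = -141
y_4 = 4(-141) - 9 = -573
y_5 = 4(-573) - 9 = -2301
y_6 = 4(-2301) - 9 = -9213
y_7 = 4(-9213) - 9 = -36861
y_8 = 4(-36861) - 9 = -147453

-147453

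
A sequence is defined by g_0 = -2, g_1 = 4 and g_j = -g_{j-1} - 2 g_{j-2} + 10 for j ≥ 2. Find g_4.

-2

g_2 = -4 - 2(-2) + 10 = 10
g_3 = -10 - 2(4) + 10 = -8
g_4 = -(-8) - 2(10) + 10 = -2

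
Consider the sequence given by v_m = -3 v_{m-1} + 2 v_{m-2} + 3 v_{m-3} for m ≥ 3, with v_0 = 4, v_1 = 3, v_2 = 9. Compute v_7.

-1764

v_3 = -3*9 + 2*3 + 3*4 = -9
v_4 = -3*(-9) + 2*9 + 3*3 = 54
v_5 = -3*54 + 2*(-9) + 3*9 = -153
v_6 = -3*(-153) + 2*54 + 3*(-9) = 540
v_7 = -3*540 + 2*(-153) + 3*54 = -1764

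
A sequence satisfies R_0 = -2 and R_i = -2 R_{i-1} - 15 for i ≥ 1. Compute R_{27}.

-402653189

The fixed point is -15/(1 + 2) = -5, so R_i + 5 = -2(R_{i-1} + 5).
Hence R_i = 3·(-2)^i - 5.
R_{27} = 3·(-2)^{27} - 5 = 3·-134217728 - 5 = -402653189.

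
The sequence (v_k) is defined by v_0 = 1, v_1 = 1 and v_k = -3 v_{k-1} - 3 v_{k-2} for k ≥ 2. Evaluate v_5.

36

v_2 = -3(1) - 3(1) = -6
v_3 = -3(-6) - 3(1) = 15
v_4 = -3(15) - 3(-6) = -27
v_5 = -3(-27) - 3(15) = 36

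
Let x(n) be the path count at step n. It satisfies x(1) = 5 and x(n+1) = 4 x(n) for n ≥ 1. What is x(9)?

327680

x(2) = 4*5 = 20
x(3) = 4*20 = 80
x(4) = 4*80 = 320
x(5) = 4*320 = 1280
x(6) = 4*1280 = 5120
x(7) = 4*5120 = 20480
x(8) = 4*20480 = 81920
x(9) = 4*81920 = 327680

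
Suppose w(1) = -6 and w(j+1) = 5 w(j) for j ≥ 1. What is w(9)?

-2343750

w(2) = 5(-6) = -30
w(3) = 5(-30) = -150
w(4) = 5(-150) = -750
w(5) = 5(-750) = -3750
w(6) = 5(-3750) = -18750
w(7) = 5(-18750) = -93750
w(8) = 5(-93750) = -468750
w(9) = 5(-468750) = -2343750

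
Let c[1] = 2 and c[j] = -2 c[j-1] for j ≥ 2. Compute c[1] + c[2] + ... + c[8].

-170

c[2] = -2·2 = -4
c[3] = -2·(-4) = 8
c[4] = -2·8 = -16
c[5] = -2·(-16) = 32
c[6] = -2·32 = -64
c[7] = -2·(-64) = 128
c[8] = -2·128 = -256
Sum = 2 + (-4) + 8 + (-16) + 32 + (-64) + 128 + (-256) = -170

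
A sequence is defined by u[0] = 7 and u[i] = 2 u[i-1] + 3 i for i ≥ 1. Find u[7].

u[1] = 2*7 + 3 = 17
u[2] = 2*17 + 6 = 40
u[3] = 2*40 + 9 = 89
u[4] = 2*89 + 12 = 190
u[5] = 2*190 + 15 = 395
u[6] = 2*395 + 18 = 808
u[7] = 2*808 + 21 = 1637

1637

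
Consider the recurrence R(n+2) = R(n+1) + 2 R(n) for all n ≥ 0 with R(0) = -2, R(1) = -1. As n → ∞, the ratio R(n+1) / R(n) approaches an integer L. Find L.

2

The characteristic equation is r^2 - r - 2 = 0, which factors as (r - 2)(r + 1) = 0.
So the roots are 2 and -1. Since |2| > |-1| and the coefficient of 2^n is non-zero, the ratio tends to 2.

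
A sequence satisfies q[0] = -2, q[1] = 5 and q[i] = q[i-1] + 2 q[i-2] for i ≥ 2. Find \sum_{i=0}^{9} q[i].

1023

q[2] = 5 + 2·(-2) = 1
q[3] = 1 + 2·5 = 11
q[4] = 11 + 2·1 = 13
q[5] = 13 + 2·11 = 35
q[6] = 35 + 2·13 = 61
q[7] = 61 + 2·35 = 131
q[8] = 131 + 2·61 = 253
q[9] = 253 + 2·131 = 515
Sum = (-2) + 5 + 1 + 11 + 13 + 35 + 61 + 131 + 253 + 515 = 1023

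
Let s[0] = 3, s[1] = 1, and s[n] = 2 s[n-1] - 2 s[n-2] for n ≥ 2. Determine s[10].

s[2] = 2*1 - 2*3 = -4
s[3] = 2*(-4) - 2*1 = -10
s[4] = 2*(-10) - 2*(-4) = -12
s[5] = 2*(-12) - 2*(-10) = -4
s[6] = 2*(-4) - 2*(-12) = 16
s[7] = 2*16 - 2*(-4) = 40
s[8] = 2*40 - 2*16 = 48
s[9] = 2*48 - 2*40 = 16
s[10] = 2*16 - 2*48 = -64

-64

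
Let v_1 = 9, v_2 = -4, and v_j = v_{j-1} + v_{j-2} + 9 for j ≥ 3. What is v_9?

330

v_3 = (-4) + 9 + 9 = 14
v_4 = 14 + (-4) + 9 = 19
v_5 = 19 + 14 + 9 = 42
v_6 = 42 + 19 + 9 = 70
v_7 = 70 + 42 + 9 = 121
v_8 = 121 + 70 + 9 = 200
v_9 = 200 + 121 + 9 = 330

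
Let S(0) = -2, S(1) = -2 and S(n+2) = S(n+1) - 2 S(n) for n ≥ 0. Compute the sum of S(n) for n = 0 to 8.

22

S(2) = (-2) - 2·(-2) = 2
S(3) = 2 - 2·(-2) = 6
S(4) = 6 - 2·2 = 2
S(5) = 2 - 2·6 = -10
S(6) = (-10) - 2·2 = -14
S(7) = (-14) - 2·(-10) = 6
S(8) = 6 - 2·(-14) = 34
Sum = (-2) + (-2) + 2 + 6 + 2 + (-10) + (-14) + 6 + 34 = 22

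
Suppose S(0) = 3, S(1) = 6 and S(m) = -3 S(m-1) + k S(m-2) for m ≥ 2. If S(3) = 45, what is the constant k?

S(2) = -18 + 3k
S(3) = 54 - 3k
So 54 - 3k = 45, giving k = 3.

3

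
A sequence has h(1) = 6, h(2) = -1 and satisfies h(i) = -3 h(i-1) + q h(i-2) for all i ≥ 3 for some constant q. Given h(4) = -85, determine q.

4

h(3) = 3 + 6q
h(4) = -9 - 19q
So -9 - 19q = -85, giving q = 4.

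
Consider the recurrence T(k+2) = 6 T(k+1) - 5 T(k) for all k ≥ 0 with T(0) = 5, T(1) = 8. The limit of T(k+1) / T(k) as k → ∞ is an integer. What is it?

The characteristic equation is r^2 - 6r + 5 = 0, which factors as (r - 5)(r - 1) = 0.
So the roots are 5 and 1. Since |5| > |1| and the coefficient of 5^k is non-zero, the ratio tends to 5.

5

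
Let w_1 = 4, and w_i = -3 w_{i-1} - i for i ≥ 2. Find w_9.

w_2 = -3(4) - 2 = -14
w_3 = -3(-14) - 3 = 39
w_4 = -3(39) - 4 = -121
w_5 = -3(-121) - 5 = 358
w_6 = -3(358) - 6 = -1080
w_7 = -3(-1080) - 7 = 3233
w_8 = -3(3233) - 8 = -9707
w_9 = -3(-9707) - 9 = 29112

29112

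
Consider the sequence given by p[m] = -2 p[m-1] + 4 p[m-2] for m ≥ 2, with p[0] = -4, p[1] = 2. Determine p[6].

p[2] = -2*2 + 4*(-4) = -20
p[3] = -2*(-20) + 4*2 = 48
p[4] = -2*48 + 4*(-20) = -176
p[5] = -2*(-176) + 4*48 = 544
p[6] = -2*544 + 4*(-176) = -1792

-1792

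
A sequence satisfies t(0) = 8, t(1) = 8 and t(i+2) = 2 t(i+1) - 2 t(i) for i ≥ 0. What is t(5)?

-32

t(2) = 2·8 - 2·8 = 0
t(3) = 2·0 - 2·8 = -16
t(4) = 2·(-16) - 2·0 = -32
t(5) = 2·(-32) - 2·(-16) = -32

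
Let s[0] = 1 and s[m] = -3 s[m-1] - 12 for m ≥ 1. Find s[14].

The fixed point is -12/(1 + 3) = -3, so s[m] + 3 = -3(s[m-1] + 3).
Hence s[m] = 4·(-3)^m - 3.
s[14] = 4·(-3)^{14} - 3 = 4·4782969 - 3 = 19131873.

19131873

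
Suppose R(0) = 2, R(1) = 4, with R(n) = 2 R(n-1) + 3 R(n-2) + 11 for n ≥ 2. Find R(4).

R(2) = 2·4 + 3·2 + 11 = 25
R(3) = 2·25 + 3·4 + 11 = 73
R(4) = 2·73 + 3·25 + 11 = 232

232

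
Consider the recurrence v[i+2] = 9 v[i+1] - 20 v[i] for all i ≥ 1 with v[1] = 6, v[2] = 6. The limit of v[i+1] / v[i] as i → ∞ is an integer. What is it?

The characteristic equation is r^2 - 9r + 20 = 0, which factors as (r - 5)(r - 4) = 0.
So the roots are 5 and 4. Since |5| > |4| and the coefficient of 5^i is non-zero, the ratio tends to 5.

5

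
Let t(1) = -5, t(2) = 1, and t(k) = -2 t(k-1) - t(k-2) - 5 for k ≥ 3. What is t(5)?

1

t(3) = -2·1 - (-5) - 5 = -2
t(4) = -2·(-2) - 1 - 5 = -2
t(5) = -2·(-2) - (-2) - 5 = 1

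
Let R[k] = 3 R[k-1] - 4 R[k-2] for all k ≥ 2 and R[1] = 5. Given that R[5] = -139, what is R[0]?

7

Let R[0] = w.
R[2] = 15 - 4w
R[3] = 25 - 12w
R[4] = 15 - 20w
R[5] = -55 - 12w
So -55 - 12w = -139, giving w = 7.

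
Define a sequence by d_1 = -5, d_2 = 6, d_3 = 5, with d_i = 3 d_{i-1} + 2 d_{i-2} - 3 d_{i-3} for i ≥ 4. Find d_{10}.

51249

d_4 = 3*5 + 2*6 - 3*(-5) = 42
d_5 = 3*42 + 2*5 - 3*6 = 118
d_6 = 3*118 + 2*42 - 3*5 = 423
d_7 = 3*423 + 2*118 - 3*42 = 1379
d_8 = 3*1379 + 2*423 - 3*118 = 4629
d_9 = 3*4629 + 2*1379 - 3*423 = 15376
d_{10} = 3*15376 + 2*4629 - 3*1379 = 51249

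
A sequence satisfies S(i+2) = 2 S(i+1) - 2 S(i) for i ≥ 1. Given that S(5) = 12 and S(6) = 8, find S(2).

Rearranging, S(i-2) = (S(i) - 2 S(i-1)) / -2.
S(4) = (8 - 2(12)) / -2 = -16/-2 = 8
S(3) = (12 - 2(8)) / -2 = -4/-2 = 2
S(2) = (8 - 2(2)) / -2 = 4/-2 = -2

-2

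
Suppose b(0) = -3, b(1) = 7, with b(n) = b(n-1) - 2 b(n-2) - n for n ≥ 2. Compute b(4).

b(2) = 7 - 2(-3) - 2 = 11
b(3) = 11 - 2(7) - 3 = -6
b(4) = (-6) - 2(11) - 4 = -32

-32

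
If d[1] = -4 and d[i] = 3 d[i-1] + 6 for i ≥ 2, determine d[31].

-205891132094652

The fixed point is 6/(1 - 3) = -3, so d[i] + 3 = 3(d[i-1] + 3).
Hence d[i] = -1·3^{i-1} - 3.
d[31] = -1·3^{30} - 3 = -1·205891132094649 - 3 = -205891132094652.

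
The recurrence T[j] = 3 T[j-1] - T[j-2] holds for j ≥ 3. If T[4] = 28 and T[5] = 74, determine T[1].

-4

Rearranging, T[j-2] = -(T[j] - 3 T[j-1]).
T[3] = -(74 - 3(28)) = 10
T[2] = -(28 - 3(10)) = 2
T[1] = -(10 - 3(2)) = -4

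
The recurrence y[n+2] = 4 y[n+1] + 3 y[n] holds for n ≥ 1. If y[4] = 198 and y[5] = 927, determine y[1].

7

Rearranging, y[n-2] = (y[n] - 4 y[n-1]) / 3.
y[3] = (927 - 4·198) / 3 = 135/3 = 45
y[2] = (198 - 4·45) / 3 = 18/3 = 6
y[1] = (45 - 4·6) / 3 = 21/3 = 7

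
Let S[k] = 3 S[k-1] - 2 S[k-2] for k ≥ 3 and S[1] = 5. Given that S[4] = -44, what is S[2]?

Let S[2] = y.
S[3] = -10 + 3y
S[4] = -30 + 7y
So -30 + 7y = -44, giving y = -2.

-2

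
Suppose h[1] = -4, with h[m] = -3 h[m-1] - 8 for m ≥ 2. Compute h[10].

h[2] = -3·(-4) - 8 = 4
h[3] = -3·4 - 8 = -20
h[4] = -3·(-20) - 8 = 52
h[5] = -3·52 - 8 = -164
h[6] = -3·(-164) - 8 = 484
h[7] = -3·484 - 8 = -1460
h[8] = -3·(-1460) - 8 = 4372
h[9] = -3·4372 - 8 = -13124
h[10] = -3·(-13124) - 8 = 39364

39364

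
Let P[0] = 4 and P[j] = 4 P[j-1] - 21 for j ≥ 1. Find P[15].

-3221225465

The fixed point is -21/(1 - 4) = 7, so P[j] - 7 = 4(P[j-1] - 7).
Hence P[j] = -3·4^j + 7.
P[15] = -3·4^{15} + 7 = -3·1073741824 + 7 = -3221225465.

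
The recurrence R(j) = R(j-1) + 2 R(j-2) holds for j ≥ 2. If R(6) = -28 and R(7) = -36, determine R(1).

6

Rearranging, R(j-2) = (R(j) - R(j-1)) / 2.
R(5) = (-36 - (-28)) / 2 = -8/2 = -4
R(4) = (-28 - (-4)) / 2 = -24/2 = -12
R(3) = (-4 - (-12)) / 2 = 8/2 = 4
R(2) = (-12 - 4) / 2 = -16/2 = -8
R(1) = (4 - (-8)) / 2 = 12/2 = 6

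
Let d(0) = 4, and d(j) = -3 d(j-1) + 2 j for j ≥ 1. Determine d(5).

d(1) = -3*4 + 2 = -10
d(2) = -3*(-10) + 4 = 34
d(3) = -3*34 + 6 = -96
d(4) = -3*(-96) + 8 = 296
d(5) = -3*296 + 10 = -878

-878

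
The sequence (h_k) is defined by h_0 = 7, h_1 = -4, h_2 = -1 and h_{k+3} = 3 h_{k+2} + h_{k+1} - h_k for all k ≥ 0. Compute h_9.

-13800

h_3 = 3·(-1) + (-4) - 7 = -14
h_4 = 3·(-14) + (-1) - (-4) = -39
h_5 = 3·(-39) + (-14) - (-1) = -130
h_6 = 3·(-130) + (-39) - (-14) = -415
h_7 = 3·(-415) + (-130) - (-39) = -1336
h_8 = 3·(-1336) + (-415) - (-130) = -4293
h_9 = 3·(-4293) + (-1336) - (-415) = -13800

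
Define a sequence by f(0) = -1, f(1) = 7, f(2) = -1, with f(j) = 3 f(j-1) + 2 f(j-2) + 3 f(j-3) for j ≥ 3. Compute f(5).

f(3) = 3(-1) + 2(7) + 3(-1) = 8
f(4) = 3(8) + 2(-1) + 3(7) = 43
f(5) = 3(43) + 2(8) + 3(-1) = 142

142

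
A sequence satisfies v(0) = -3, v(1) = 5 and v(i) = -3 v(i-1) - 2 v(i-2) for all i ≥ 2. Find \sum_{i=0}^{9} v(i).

v(2) = -3(5) - 2(-3) = -9
v(3) = -3(-9) - 2(5) = 17
v(4) = -3(17) - 2(-9) = -33
v(5) = -3(-33) - 2(17) = 65
v(6) = -3(65) - 2(-33) = -129
v(7) = -3(-129) - 2(65) = 257
v(8) = -3(257) - 2(-129) = -513
v(9) = -3(-513) - 2(257) = 1025
Sum = (-3) + 5 + (-9) + 17 + (-33) + 65 + (-129) + 257 + (-513) + 1025 = 682

682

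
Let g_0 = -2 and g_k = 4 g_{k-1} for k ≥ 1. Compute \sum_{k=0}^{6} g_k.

g_1 = 4(-2) = -8
g_2 = 4(-8) = -32
g_3 = 4(-32) = -128
g_4 = 4(-128) = -512
g_5 = 4(-512) = -2048
g_6 = 4(-2048) = -8192
Sum = (-2) + (-8) + (-32) + (-128) + (-512) + (-2048) + (-8192) = -10922

-10922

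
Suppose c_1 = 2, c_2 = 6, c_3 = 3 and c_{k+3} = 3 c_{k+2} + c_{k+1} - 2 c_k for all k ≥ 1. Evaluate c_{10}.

7051

c_4 = 3*3 + 6 - 2*2 = 11
c_5 = 3*11 + 3 - 2*6 = 24
c_6 = 3*24 + 11 - 2*3 = 77
c_7 = 3*77 + 24 - 2*11 = 233
c_8 = 3*233 + 77 - 2*24 = 728
c_9 = 3*728 + 233 - 2*77 = 2263
c_{10} = 3*2263 + 728 - 2*233 = 7051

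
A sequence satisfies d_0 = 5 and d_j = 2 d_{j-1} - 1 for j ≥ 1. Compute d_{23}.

The fixed point is -1/(1 - 2) = 1, so d_j - 1 = 2(d_{j-1} - 1).
Hence d_j = 4·2^j + 1.
d_{23} = 4·2^{23} + 1 = 4·8388608 + 1 = 33554433.

33554433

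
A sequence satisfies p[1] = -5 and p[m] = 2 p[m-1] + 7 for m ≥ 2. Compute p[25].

33554425

The fixed point is 7/(1 - 2) = -7, so p[m] + 7 = 2(p[m-1] + 7).
Hence p[m] = 2·2^{m-1} - 7.
p[25] = 2·2^{24} - 7 = 2·16777216 - 7 = 33554425.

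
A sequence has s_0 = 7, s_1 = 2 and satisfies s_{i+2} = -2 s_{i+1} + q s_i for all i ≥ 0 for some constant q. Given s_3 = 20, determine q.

-1

s_2 = -4 + 7q
s_3 = 8 - 12q
So 8 - 12q = 20, giving q = -1.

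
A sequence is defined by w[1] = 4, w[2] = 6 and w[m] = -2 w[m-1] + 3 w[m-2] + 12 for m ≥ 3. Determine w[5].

36

w[3] = -2(6) + 3(4) + 12 = 12
w[4] = -2(12) + 3(6) + 12 = 6
w[5] = -2(6) + 3(12) + 12 = 36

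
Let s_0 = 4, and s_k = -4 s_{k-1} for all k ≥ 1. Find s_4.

1024

s_1 = -4*4 = -16
s_2 = -4*(-16) = 64
s_3 = -4*64 = -256
s_4 = -4*(-256) = 1024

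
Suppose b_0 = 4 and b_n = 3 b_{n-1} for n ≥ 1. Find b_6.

b_1 = 3*4 = 12
b_2 = 3*12 = 36
b_3 = 3*36 = 108
b_4 = 3*108 = 324
b_5 = 3*324 = 972
b_6 = 3*972 = 2916

2916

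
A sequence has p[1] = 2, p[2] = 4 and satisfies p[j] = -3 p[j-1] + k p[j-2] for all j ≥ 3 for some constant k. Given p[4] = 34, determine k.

1

p[3] = -12 + 2k
p[4] = 36 - 2k
So 36 - 2k = 34, giving k = 1.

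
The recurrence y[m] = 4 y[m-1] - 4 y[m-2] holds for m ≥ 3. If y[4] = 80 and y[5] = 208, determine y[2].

8

Rearranging, y[m-2] = (y[m] - 4 y[m-1]) / -4.
y[3] = (208 - 4*80) / -4 = -112/-4 = 28
y[2] = (80 - 4*28) / -4 = -32/-4 = 8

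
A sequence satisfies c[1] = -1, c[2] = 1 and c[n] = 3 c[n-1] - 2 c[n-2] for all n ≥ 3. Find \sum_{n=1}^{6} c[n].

108

c[3] = 3·1 - 2·(-1) = 5
c[4] = 3·5 - 2·1 = 13
c[5] = 3·13 - 2·5 = 29
c[6] = 3·29 - 2·13 = 61
Sum = (-1) + 1 + 5 + 13 + 29 + 61 = 108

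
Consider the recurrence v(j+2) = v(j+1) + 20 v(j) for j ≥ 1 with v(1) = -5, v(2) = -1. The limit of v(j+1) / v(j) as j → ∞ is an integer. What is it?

The characteristic equation is r^2 - r - 20 = 0, which factors as (r - 5)(r + 4) = 0.
So the roots are 5 and -4. Since |5| > |-4| and the coefficient of 5^j is non-zero, the ratio tends to 5.

5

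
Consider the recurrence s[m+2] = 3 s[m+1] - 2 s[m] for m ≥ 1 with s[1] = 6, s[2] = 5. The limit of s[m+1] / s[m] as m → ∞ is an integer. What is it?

2

The characteristic equation is r^2 - 3r + 2 = 0, which factors as (r - 2)(r - 1) = 0.
So the roots are 2 and 1. Since |2| > |1| and the coefficient of 2^m is non-zero, the ratio tends to 2.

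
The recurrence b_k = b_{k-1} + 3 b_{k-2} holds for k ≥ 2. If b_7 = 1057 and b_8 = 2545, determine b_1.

Rearranging, b_{k-2} = (b_k - b_{k-1}) / 3.
b_6 = (2545 - 1057) / 3 = 1488/3 = 496
b_5 = (1057 - 496) / 3 = 561/3 = 187
b_4 = (496 - 187) / 3 = 309/3 = 103
b_3 = (187 - 103) / 3 = 84/3 = 28
b_2 = (103 - 28) / 3 = 75/3 = 25
b_1 = (28 - 25) / 3 = 3/3 = 1

1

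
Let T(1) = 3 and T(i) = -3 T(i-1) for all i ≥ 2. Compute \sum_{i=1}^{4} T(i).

T(2) = -3·3 = -9
T(3) = -3·(-9) = 27
T(4) = -3·27 = -81
Sum = 3 + (-9) + 27 + (-81) = -60

-60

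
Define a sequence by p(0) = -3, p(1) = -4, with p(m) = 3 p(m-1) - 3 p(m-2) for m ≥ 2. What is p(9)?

-81

p(2) = 3*(-4) - 3*(-3) = -3
p(3) = 3*(-3) - 3*(-4) = 3
p(4) = 3*3 - 3*(-3) = 18
p(5) = 3*18 - 3*3 = 45
p(6) = 3*45 - 3*18 = 81
p(7) = 3*81 - 3*45 = 108
p(8) = 3*108 - 3*81 = 81
p(9) = 3*81 - 3*108 = -81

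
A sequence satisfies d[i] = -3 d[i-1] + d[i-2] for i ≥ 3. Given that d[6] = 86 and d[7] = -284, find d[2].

2

Rearranging, d[i-2] = d[i] + 3 d[i-1].
d[5] = -284 + 3*86 = -26
d[4] = 86 + 3*(-26) = 8
d[3] = -26 + 3*8 = -2
d[2] = 8 + 3*(-2) = 2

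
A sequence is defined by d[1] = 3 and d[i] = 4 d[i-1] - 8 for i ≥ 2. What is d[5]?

d[2] = 4*3 - 8 = 4
d[3] = 4*4 - 8 = 8
d[4] = 4*8 - 8 = 24
d[5] = 4*24 - 8 = 88

88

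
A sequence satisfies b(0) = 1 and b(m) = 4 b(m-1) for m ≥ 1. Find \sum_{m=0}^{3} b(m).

85

b(1) = 4·1 = 4
b(2) = 4·4 = 16
b(3) = 4·16 = 64
Sum = 1 + 4 + 16 + 64 = 85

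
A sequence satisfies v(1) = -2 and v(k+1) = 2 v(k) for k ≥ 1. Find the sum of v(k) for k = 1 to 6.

-126

v(2) = 2*(-2) = -4
v(3) = 2*(-4) = -8
v(4) = 2*(-8) = -16
v(5) = 2*(-16) = -32
v(6) = 2*(-32) = -64
Sum = (-2) + (-4) + (-8) + (-16) + (-32) + (-64) = -126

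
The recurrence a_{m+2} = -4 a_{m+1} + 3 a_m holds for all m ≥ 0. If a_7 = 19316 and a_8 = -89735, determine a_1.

Rearranging, a_{m-2} = (a_m + 4 a_{m-1}) / 3.
a_6 = (-89735 + 4(19316)) / 3 = -12471/3 = -4157
a_5 = (19316 + 4(-4157)) / 3 = 2688/3 = 896
a_4 = (-4157 + 4(896)) / 3 = -573/3 = -191
a_3 = (896 + 4(-191)) / 3 = 132/3 = 44
a_2 = (-191 + 4(44)) / 3 = -15/3 = -5
a_1 = (44 + 4(-5)) / 3 = 24/3 = 8

8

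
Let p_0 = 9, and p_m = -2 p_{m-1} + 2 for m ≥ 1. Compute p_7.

p_1 = -2(9) + 2 = -16
p_2 = -2(-16) + 2 = 34
p_3 = -2(34) + 2 = -66
p_4 = -2(-66) + 2 = 134
p_5 = -2(134) + 2 = -266
p_6 = -2(-266) + 2 = 534
p_7 = -2(534) + 2 = -1066

-1066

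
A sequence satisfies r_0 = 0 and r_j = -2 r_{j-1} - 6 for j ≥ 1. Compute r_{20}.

The fixed point is -6/(1 + 2) = -2, so r_j + 2 = -2(r_{j-1} + 2).
Hence r_j = 2·(-2)^j - 2.
r_{20} = 2·(-2)^{20} - 2 = 2·1048576 - 2 = 2097150.

2097150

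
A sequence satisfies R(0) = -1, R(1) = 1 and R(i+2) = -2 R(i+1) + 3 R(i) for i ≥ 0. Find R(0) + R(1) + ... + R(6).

-277

R(2) = -2*1 + 3*(-1) = -5
R(3) = -2*(-5) + 3*1 = 13
R(4) = -2*13 + 3*(-5) = -41
R(5) = -2*(-41) + 3*13 = 121
R(6) = -2*121 + 3*(-41) = -365
Sum = (-1) + 1 + (-5) + 13 + (-41) + 121 + (-365) = -277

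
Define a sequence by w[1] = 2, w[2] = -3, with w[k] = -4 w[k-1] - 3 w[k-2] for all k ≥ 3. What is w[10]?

w[3] = -4(-3) - 3(2) = 6
w[4] = -4(6) - 3(-3) = -15
w[5] = -4(-15) - 3(6) = 42
w[6] = -4(42) - 3(-15) = -123
w[7] = -4(-123) - 3(42) = 366
w[8] = -4(366) - 3(-123) = -1095
w[9] = -4(-1095) - 3(366) = 3282
w[10] = -4(3282) - 3(-1095) = -9843

-9843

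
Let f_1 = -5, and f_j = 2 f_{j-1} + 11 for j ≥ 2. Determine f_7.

373

f_2 = 2·(-5) + 11 = 1
f_3 = 2·1 + 11 = 13
f_4 = 2·13 + 11 = 37
f_5 = 2·37 + 11 = 85
f_6 = 2·85 + 11 = 181
f_7 = 2·181 + 11 = 373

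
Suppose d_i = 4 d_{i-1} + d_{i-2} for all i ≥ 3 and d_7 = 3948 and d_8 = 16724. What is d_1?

-4

Rearranging, d_{i-2} = d_i - 4 d_{i-1}.
d_6 = 16724 - 4*3948 = 932
d_5 = 3948 - 4*932 = 220
d_4 = 932 - 4*220 = 52
d_3 = 220 - 4*52 = 12
d_2 = 52 - 4*12 = 4
d_1 = 12 - 4*4 = -4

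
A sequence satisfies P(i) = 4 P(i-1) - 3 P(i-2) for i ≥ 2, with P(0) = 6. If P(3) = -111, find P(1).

-3

Let P(1) = z.
P(2) = -18 + 4z
P(3) = -72 + 13z
So -72 + 13z = -111, giving z = -3.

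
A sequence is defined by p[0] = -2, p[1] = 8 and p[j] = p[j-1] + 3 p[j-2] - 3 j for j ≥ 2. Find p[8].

-238

p[2] = 8 + 3(-2) - 6 = -4
p[3] = (-4) + 3(8) - 9 = 11
p[4] = 11 + 3(-4) - 12 = -13
p[5] = (-13) + 3(11) - 15 = 5
p[6] = 5 + 3(-13) - 18 = -52
p[7] = (-52) + 3(5) - 21 = -58
p[8] = (-58) + 3(-52) - 24 = -238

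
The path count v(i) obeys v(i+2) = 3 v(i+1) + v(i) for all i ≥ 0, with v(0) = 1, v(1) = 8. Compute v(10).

355666

v(2) = 3·8 + 1 = 25
v(3) = 3·25 + 8 = 83
v(4) = 3·83 + 25 = 274
v(5) = 3·274 + 83 = 905
v(6) = 3·905 + 274 = 2989
v(7) = 3·2989 + 905 = 9872
v(8) = 3·9872 + 2989 = 32605
v(9) = 3·32605 + 9872 = 107687
v(10) = 3·107687 + 32605 = 355666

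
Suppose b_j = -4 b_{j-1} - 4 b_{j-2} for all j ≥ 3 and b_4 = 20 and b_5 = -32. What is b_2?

7

Rearranging, b_{j-2} = (b_j + 4 b_{j-1}) / -4.
b_3 = (-32 + 4(20)) / -4 = 48/-4 = -12
b_2 = (20 + 4(-12)) / -4 = -28/-4 = 7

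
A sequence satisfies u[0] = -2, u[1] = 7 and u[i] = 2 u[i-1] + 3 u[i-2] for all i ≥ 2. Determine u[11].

u[2] = 2*7 + 3*(-2) = 8
u[3] = 2*8 + 3*7 = 37
u[4] = 2*37 + 3*8 = 98
u[5] = 2*98 + 3*37 = 307
u[6] = 2*307 + 3*98 = 908
u[7] = 2*908 + 3*307 = 2737
u[8] = 2*2737 + 3*908 = 8198
u[9] = 2*8198 + 3*2737 = 24607
u[10] = 2*24607 + 3*8198 = 73808
u[11] = 2*73808 + 3*24607 = 221437

221437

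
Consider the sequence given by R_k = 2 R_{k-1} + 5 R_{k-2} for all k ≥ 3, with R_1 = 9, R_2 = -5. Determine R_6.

R_3 = 2*(-5) + 5*9 = 35
R_4 = 2*35 + 5*(-5) = 45
R_5 = 2*45 + 5*35 = 265
R_6 = 2*265 + 5*45 = 755

755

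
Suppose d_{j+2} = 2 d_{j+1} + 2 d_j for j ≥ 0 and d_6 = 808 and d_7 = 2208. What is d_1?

Rearranging, d_{j-2} = (d_j - 2 d_{j-1}) / 2.
d_5 = (2208 - 2·808) / 2 = 592/2 = 296
d_4 = (808 - 2·296) / 2 = 216/2 = 108
d_3 = (296 - 2·108) / 2 = 80/2 = 40
d_2 = (108 - 2·40) / 2 = 28/2 = 14
d_1 = (40 - 2·14) / 2 = 12/2 = 6

6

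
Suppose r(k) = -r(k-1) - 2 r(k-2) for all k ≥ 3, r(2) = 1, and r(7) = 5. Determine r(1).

5

Let r(1) = z.
r(3) = -1 - 2z
r(4) = -1 + 2z
r(5) = 3 + 2z
r(6) = -1 - 6z
r(7) = -5 + 2z
So -5 + 2z = 5, giving z = 5.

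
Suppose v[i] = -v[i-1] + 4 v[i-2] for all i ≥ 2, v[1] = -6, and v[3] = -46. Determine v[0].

4

Let v[0] = x.
v[2] = 6 + 4x
v[3] = -30 - 4x
So -30 - 4x = -46, giving x = 4.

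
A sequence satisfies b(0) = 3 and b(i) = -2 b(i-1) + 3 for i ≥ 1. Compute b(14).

32769

The fixed point is 3/(1 + 2) = 1, so b(i) - 1 = -2(b(i-1) - 1).
Hence b(i) = 2·(-2)^i + 1.
b(14) = 2·(-2)^{14} + 1 = 2·16384 + 1 = 32769.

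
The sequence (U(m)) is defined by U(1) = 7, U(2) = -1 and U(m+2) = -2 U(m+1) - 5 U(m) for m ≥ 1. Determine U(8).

U(3) = -2·(-1) - 5·7 = -33
U(4) = -2·(-33) - 5·(-1) = 71
U(5) = -2·71 - 5·(-33) = 23
U(6) = -2·23 - 5·71 = -401
U(7) = -2·(-401) - 5·23 = 687
U(8) = -2·687 - 5·(-401) = 631

631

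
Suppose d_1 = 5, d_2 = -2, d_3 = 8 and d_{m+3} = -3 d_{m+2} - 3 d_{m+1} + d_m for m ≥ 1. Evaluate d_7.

d_4 = -3·8 - 3·(-2) + 5 = -13
d_5 = -3·(-13) - 3·8 + (-2) = 13
d_6 = -3·13 - 3·(-13) + 8 = 8
d_7 = -3·8 - 3·13 + (-13) = -76

-76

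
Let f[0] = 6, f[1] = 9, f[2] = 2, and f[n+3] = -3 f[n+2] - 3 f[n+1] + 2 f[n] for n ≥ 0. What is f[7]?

3

f[3] = -3(2) - 3(9) + 2(6) = -21
f[4] = -3(-21) - 3(2) + 2(9) = 75
f[5] = -3(75) - 3(-21) + 2(2) = -158
f[6] = -3(-158) - 3(75) + 2(-21) = 207
f[7] = -3(207) - 3(-158) + 2(75) = 3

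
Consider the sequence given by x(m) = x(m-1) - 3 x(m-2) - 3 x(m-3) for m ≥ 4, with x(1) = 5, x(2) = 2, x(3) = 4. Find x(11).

x(4) = 4 - 3(2) - 3(5) = -17
x(5) = (-17) - 3(4) - 3(2) = -35
x(6) = (-35) - 3(-17) - 3(4) = 4
x(7) = 4 - 3(-35) - 3(-17) = 160
x(8) = 160 - 3(4) - 3(-35) = 253
x(9) = 253 - 3(160) - 3(4) = -239
x(10) = (-239) - 3(253) - 3(160) = -1478
x(11) = (-1478) - 3(-239) - 3(253) = -1520

-1520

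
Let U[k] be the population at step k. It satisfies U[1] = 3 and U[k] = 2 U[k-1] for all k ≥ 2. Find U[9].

U[2] = 2(3) = 6
U[3] = 2(6) = 12
U[4] = 2(12) = 24
U[5] = 2(24) = 48
U[6] = 2(48) = 96
U[7] = 2(96) = 192
U[8] = 2(192) = 384
U[9] = 2(384) = 768

768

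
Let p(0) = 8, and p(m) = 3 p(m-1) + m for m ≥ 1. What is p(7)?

19132

p(1) = 3*8 + 1 = 25
p(2) = 3*25 + 2 = 77
p(3) = 3*77 + 3 = 234
p(4) = 3*234 + 4 = 706
p(5) = 3*706 + 5 = 2123
p(6) = 3*2123 + 6 = 6375
p(7) = 3*6375 + 7 = 19132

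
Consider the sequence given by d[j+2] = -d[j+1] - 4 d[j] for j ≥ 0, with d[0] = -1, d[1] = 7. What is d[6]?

-211

d[2] = -7 - 4(-1) = -3
d[3] = -(-3) - 4(7) = -25
d[4] = -(-25) - 4(-3) = 37
d[5] = -37 - 4(-25) = 63
d[6] = -63 - 4(37) = -211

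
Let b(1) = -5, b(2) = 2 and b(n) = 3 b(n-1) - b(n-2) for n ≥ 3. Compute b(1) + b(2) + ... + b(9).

6232

b(3) = 3·2 - (-5) = 11
b(4) = 3·11 - 2 = 31
b(5) = 3·31 - 11 = 82
b(6) = 3·82 - 31 = 215
b(7) = 3·215 - 82 = 563
b(8) = 3·563 - 215 = 1474
b(9) = 3·1474 - 563 = 3859
Sum = (-5) + 2 + 11 + 31 + 82 + 215 + 563 + 1474 + 3859 = 6232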